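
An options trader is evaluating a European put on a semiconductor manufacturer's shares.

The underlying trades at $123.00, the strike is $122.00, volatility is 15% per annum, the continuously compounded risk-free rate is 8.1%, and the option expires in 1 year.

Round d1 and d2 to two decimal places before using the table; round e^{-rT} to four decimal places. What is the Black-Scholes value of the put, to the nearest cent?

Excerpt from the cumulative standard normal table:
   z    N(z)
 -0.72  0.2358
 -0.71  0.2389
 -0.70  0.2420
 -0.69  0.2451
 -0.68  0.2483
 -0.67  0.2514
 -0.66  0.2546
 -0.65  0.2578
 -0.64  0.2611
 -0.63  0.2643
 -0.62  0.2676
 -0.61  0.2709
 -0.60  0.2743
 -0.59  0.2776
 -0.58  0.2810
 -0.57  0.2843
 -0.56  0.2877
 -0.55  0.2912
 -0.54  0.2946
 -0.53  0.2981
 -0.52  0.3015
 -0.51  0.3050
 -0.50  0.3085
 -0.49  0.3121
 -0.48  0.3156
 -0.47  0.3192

σ√T = 0.15 × 1.0000 = 0.1500
d₁ = [ln(123/122) + (0.081 + 0.15²/2)·1] / 0.1500 = [0.0082 + 0.0922] / 0.1500 = 0.6694 which rounds to 0.67
d₂ = d₁ − σ√T = 0.6694 − 0.1500 = 0.5194 which rounds to 0.52
exp(−rT) = exp(−0.081·1) = 0.9222
P = 122·0.9222·N(-0.52) − 123·N(-0.67) = 122·0.9222·0.3015 − 123·0.2514 = 33.9213 − 30.9222 = 2.9991

$3.00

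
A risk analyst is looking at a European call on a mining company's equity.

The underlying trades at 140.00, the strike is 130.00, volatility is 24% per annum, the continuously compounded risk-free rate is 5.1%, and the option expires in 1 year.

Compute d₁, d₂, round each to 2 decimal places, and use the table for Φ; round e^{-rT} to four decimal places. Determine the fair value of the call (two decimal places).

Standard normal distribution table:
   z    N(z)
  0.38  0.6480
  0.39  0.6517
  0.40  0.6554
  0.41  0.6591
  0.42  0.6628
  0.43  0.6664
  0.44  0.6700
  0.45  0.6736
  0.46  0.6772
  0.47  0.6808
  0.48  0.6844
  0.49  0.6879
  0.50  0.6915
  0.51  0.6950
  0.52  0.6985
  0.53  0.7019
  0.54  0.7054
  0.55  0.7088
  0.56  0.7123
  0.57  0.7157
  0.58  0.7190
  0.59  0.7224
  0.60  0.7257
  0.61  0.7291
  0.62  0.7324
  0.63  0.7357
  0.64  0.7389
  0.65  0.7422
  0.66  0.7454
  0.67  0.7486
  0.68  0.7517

T = 1;  σ√T = 0.2400
d₁ = [ln(140/130) + (0.051 + 0.24²/2)·1] / 0.2400 = [0.0741 + 0.0798] / 0.2400 = 0.6413 ≈ 0.64
d₂ = d₁ − σ√T = 0.6413 − 0.2400 = 0.4013 ≈ 0.40
exp(−rT) = exp(−0.051·1) = 0.9503
C = 140·N(0.64) − 130·0.9503·N(0.40) = 140·0.7389 − 130·0.9503·0.6554 = 103.4460 − 80.9675 = 22.4785

22.48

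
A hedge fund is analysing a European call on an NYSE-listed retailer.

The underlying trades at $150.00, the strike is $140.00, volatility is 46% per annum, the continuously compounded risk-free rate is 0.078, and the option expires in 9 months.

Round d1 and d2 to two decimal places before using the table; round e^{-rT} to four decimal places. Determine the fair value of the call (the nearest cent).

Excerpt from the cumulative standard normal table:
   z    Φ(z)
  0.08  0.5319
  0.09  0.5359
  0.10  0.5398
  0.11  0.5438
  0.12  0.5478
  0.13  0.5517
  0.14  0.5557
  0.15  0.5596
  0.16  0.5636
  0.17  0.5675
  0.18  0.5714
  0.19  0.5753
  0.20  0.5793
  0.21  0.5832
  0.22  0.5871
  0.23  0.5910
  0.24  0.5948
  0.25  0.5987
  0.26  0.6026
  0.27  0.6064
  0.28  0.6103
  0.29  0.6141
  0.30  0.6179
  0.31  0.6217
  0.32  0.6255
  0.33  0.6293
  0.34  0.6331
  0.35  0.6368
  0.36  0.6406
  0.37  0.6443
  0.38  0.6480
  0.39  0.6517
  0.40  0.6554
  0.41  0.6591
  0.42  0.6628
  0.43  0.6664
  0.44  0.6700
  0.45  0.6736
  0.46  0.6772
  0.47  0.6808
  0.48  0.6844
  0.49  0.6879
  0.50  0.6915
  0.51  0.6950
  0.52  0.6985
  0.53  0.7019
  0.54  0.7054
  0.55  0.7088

σ√T = 0.46·√0.75 = 0.3984
d₁ = [ln(150/140) + (0.078 + ½·0.46²)·0.75] / (σ√T) = (0.0690 + 0.1379) / 0.3984 = 0.5192 which rounds to 0.52
d₂ = 0.5192 − 0.3984 = 0.1208 which rounds to 0.12
e^(−rT) = e^(−0.078·0.75) = 0.9432
N(d₁) = N(0.52) = 0.6985;  N(d₂) = N(0.12) = 0.5478
C = 150·0.6985 − 140·0.9432·0.5478 = 104.7750 − 72.3359 = 32.4391

$32.44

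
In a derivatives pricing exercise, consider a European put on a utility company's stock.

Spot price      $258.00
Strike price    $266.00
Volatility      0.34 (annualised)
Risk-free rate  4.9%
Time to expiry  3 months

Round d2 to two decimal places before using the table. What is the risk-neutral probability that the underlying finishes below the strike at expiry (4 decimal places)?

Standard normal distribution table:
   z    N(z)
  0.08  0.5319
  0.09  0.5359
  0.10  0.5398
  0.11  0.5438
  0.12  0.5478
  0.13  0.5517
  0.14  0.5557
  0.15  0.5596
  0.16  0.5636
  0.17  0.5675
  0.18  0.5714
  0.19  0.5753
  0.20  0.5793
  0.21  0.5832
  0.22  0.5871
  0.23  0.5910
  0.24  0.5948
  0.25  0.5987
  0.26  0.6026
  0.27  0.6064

0.5753

σ√T = 0.34·√0.25 = 0.1700
d₁ = [ln(258/266) + (0.049 + ½·0.34²)·0.25] / (σ√T) = (-0.0305 + 0.0267) / 0.1700 = -0.0226 ≈ -0.02
d₂ = -0.0226 − 0.1700 = -0.1926 ≈ -0.19
Risk-neutral Pr[S_T < K] = N(−d₂) = N(0.19) = 0.5753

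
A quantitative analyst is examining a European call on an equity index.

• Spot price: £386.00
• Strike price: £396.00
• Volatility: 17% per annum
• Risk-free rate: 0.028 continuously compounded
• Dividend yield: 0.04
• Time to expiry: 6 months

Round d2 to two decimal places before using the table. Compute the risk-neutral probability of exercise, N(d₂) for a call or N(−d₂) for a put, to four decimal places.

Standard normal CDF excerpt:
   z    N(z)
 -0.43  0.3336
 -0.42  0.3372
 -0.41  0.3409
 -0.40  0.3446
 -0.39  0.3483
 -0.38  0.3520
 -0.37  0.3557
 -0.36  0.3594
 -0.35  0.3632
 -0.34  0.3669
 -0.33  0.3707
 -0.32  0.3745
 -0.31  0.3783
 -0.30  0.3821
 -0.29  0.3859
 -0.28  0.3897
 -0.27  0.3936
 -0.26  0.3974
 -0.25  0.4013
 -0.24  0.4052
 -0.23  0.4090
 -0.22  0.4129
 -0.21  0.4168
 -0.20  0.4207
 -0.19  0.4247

σ√T = 0.17·√0.5 = 0.1202
ln(S/K) + (r − q + σ²/2)T = ln(386/396) + (0.028 − 0.04 + 0.17²/2)·0.5 = -0.0256 + 0.0012 = -0.0244
d₁ = -0.0244 / 0.1202 = -0.2026 → -0.20
d₂ = d₁ − σ√T = -0.2026 − 0.1202 = -0.3228 → -0.32
Pr(exercise) under Q = N(d₂) = 0.3745

0.3745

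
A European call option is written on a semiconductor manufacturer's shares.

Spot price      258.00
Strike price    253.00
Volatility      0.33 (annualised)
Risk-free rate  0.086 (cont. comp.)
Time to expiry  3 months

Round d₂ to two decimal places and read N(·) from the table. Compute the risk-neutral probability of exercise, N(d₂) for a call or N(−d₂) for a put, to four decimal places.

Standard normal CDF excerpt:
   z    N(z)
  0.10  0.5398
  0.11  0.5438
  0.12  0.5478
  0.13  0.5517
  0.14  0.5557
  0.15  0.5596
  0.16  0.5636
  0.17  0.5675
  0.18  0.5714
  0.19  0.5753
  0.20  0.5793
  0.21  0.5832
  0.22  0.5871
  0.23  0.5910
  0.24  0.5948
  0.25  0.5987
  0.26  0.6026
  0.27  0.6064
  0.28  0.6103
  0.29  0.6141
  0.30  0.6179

σ√T = 0.33·√0.25 = 0.1650
d₁ = [ln(258/253) + (0.086 + 0.33²/2)·0.25] / 0.1650 = [0.0196 + 0.0351] / 0.1650 = 0.3314 ≈ 0.33
d₂ = d₁ − σ√T = 0.3314 − 0.1650 = 0.1664 ≈ 0.17
Pr(exercise) under Q = N(d₂) = 0.5675

0.5675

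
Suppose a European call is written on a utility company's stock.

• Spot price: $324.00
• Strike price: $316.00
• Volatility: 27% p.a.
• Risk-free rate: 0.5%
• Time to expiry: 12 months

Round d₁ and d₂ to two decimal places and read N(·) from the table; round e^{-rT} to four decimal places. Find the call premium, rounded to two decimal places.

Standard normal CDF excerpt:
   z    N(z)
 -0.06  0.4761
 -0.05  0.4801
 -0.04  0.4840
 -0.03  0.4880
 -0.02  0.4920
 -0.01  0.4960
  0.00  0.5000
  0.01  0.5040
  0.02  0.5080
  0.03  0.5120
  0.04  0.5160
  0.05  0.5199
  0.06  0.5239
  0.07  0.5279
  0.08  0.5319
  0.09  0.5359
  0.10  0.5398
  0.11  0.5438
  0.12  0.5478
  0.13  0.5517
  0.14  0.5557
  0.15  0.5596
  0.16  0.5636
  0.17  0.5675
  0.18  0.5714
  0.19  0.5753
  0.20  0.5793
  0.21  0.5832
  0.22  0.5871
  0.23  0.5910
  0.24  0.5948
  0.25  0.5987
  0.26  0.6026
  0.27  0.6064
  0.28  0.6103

σ√T = 0.27·√1 = 0.2700
d₁ = [ln(324/316) + (0.005 + ½·0.27²)·1] / (σ√T) = (0.0250 + 0.0415) / 0.2700 = 0.2461 ⇒ 0.25
d₂ = 0.2461 − 0.2700 = -0.0239 ⇒ -0.02
e^(−rT) = e^(−0.005·1) = 0.9950
N(d₁) = N(0.25) = 0.5987;  N(d₂) = N(-0.02) = 0.4920
C = 324·0.5987 − 316·0.9950·0.4920 = 193.9788 − 154.6946 = 39.2842

$39.28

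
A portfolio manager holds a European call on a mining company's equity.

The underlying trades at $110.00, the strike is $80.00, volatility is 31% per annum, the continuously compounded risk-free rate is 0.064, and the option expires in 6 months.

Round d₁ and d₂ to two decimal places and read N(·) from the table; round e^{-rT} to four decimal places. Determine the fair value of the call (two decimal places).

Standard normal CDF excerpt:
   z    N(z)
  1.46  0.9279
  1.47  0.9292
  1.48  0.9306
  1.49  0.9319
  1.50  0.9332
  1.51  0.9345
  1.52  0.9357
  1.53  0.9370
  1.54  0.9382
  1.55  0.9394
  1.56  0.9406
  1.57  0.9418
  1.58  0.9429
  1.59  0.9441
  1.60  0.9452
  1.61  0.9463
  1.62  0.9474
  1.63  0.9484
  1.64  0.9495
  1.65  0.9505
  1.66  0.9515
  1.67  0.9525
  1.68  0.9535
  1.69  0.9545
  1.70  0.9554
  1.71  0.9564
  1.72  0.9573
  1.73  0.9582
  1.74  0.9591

σ√T = 0.31·√0.5 = 0.2192
ln(S/K) + (r + σ²/2)T = ln(110/80) + (0.064 + 0.31²/2)·0.5 = 0.3185 + 0.0560 = 0.3745
d₁ = 0.3745 / 0.2192 = 1.7084 which rounds to 1.71
d₂ = d₁ − σ√T = 1.7084 − 0.2192 = 1.4892 which rounds to 1.49
exp(−rT) = exp(−0.064·0.5) = 0.9685
N(d₁) = N(1.71) = 0.9564;  N(d₂) = N(1.49) = 0.9319
C = 110·0.9564 − 80·0.9685·0.9319 = 105.2040 − 72.2036 = 33.0004

$33.00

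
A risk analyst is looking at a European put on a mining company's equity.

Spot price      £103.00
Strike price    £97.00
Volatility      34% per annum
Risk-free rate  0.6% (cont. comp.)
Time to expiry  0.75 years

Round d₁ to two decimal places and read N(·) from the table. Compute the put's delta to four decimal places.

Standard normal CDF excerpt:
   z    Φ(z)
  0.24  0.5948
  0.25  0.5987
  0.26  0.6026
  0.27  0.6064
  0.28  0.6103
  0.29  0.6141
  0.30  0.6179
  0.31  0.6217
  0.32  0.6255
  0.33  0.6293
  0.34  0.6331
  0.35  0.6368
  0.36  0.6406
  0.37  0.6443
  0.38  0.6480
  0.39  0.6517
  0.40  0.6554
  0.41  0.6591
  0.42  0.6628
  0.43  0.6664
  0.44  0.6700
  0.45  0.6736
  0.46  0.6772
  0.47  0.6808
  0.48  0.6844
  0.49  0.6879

T = 0.75;  σ√T = 0.2944
d₁ = [ln(103/97) + (0.006 + 0.34²/2)·0.75] / 0.2944 = [0.0600 + 0.0479] / 0.2944 = 0.3663 ⇒ 0.37
N(d₁) = N(0.37) = 0.6443
Δ_put = N(d₁) − 1 = 0.6443 − 1 = -0.3557

-0.3557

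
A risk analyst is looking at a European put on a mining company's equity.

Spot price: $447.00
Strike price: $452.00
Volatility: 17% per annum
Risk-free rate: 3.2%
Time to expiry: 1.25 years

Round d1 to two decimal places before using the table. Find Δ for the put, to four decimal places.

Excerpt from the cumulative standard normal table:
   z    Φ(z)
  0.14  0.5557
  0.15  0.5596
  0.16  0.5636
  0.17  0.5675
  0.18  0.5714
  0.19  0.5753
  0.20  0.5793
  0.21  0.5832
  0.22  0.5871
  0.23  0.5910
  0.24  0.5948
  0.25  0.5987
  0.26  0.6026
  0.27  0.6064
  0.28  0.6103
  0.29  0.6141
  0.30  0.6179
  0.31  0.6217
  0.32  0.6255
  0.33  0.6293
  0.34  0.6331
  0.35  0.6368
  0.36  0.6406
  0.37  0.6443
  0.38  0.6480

-0.4013

σ√T = 0.17 × 1.1180 = 0.1901
ln(S/K) + (r + σ²/2)T = ln(447/452) + (0.032 + 0.17²/2)·1.25 = -0.0111 + 0.0581 = 0.0469
d₁ = 0.0469 / 0.1901 = 0.2470 which rounds to 0.25
N(d₁) = N(0.25) = 0.5987
Δ_put = N(d₁) − 1 = 0.5987 − 1 = -0.4013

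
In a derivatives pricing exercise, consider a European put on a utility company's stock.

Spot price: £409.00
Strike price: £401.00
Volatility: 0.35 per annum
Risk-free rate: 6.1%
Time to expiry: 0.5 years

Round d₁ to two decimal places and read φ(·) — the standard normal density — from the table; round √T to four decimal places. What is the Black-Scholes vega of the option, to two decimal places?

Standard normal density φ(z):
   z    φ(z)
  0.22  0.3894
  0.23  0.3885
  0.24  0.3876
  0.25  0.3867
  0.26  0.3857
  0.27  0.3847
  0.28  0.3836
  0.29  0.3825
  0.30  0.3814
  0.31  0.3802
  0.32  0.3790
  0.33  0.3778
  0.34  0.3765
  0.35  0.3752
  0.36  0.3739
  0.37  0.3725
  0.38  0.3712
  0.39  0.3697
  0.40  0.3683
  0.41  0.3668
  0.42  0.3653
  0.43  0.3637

σ√T = 0.35 × 0.7071 = 0.2475
d₁ = [ln(409/401) + (0.061 + 0.35²/2)·0.5] / 0.2475 = [0.0198 + 0.0611] / 0.2475 = 0.3268 ≈ 0.33
√T = √0.5 = 0.7071
φ(d₁) = φ(0.33) = 0.3778
vega = S·φ(d₁)·√T = 409·0.3778·0.7071 = 109.2612

109.26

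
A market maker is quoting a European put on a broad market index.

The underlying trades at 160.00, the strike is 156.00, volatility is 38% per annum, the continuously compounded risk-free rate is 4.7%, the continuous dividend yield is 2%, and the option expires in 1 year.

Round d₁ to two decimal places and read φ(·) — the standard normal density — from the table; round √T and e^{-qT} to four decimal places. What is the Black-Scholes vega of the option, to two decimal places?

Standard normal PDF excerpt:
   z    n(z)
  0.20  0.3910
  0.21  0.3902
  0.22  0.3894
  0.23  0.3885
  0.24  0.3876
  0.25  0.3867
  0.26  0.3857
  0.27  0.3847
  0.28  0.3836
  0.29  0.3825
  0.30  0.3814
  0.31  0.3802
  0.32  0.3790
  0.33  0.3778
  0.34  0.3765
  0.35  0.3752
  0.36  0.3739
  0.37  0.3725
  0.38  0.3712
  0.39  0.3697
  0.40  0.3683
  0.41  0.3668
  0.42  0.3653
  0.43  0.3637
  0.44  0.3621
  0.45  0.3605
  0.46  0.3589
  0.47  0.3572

σ√T = 0.38·√1 = 0.3800
d₁ = [ln(160/156) + (0.047 − 0.02 + 0.38²/2)·1] / 0.3800 = [0.0253 + 0.0992] / 0.3800 = 0.3277 ≈ 0.33
√T = √1 = 1.0000
φ(d₁) = φ(0.33) = 0.3778
e^(−qT) = e^(−0.02·1) = 0.9802
vega = S·e^(−qT)·φ(d₁)·√T = 160·0.9802·0.3778·1.0000 = 59.2511
(The call has the same vega.)

59.25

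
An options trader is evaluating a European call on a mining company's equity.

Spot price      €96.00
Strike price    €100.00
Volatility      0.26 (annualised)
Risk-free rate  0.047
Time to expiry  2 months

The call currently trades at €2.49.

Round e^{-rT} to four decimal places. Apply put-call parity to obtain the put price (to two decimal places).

exp(−rT) = exp(−0.047·0.1667) = 0.9922
Put-call parity: C − P = S − K·e^(−rT) = 96 − 100·0.9922 = 96 − 99.2200 = -3.2200
P = C − (C − P) = 2.49 − (-3.2200) = 5.7100

€5.71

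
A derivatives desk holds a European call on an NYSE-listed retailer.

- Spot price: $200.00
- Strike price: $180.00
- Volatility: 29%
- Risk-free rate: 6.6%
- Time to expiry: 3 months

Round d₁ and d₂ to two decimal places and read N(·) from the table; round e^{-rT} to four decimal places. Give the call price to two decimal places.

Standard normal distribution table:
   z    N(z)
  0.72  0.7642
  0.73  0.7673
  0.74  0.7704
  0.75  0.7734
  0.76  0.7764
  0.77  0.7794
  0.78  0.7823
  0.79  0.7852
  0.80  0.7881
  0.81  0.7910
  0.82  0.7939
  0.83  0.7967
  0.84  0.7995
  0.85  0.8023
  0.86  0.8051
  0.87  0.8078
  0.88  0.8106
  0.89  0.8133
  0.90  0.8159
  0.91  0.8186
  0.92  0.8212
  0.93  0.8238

$25.73

T = 0.25;  σ√T = 0.1450
d₁ = [ln(200/180) + (0.066 + ½·0.29²)·0.25] / (σ√T) = (0.1054 + 0.0270) / 0.1450 = 0.9129 ⇒ 0.91
d₂ = 0.9129 − 0.1450 = 0.7679 ⇒ 0.77
e^(−rT) = e^(−0.066·0.25) = 0.9836
C = 200·N(0.91) − 180·0.9836·N(0.77) = 200·0.8186 − 180·0.9836·0.7794 = 163.7200 − 137.9912 = 25.7288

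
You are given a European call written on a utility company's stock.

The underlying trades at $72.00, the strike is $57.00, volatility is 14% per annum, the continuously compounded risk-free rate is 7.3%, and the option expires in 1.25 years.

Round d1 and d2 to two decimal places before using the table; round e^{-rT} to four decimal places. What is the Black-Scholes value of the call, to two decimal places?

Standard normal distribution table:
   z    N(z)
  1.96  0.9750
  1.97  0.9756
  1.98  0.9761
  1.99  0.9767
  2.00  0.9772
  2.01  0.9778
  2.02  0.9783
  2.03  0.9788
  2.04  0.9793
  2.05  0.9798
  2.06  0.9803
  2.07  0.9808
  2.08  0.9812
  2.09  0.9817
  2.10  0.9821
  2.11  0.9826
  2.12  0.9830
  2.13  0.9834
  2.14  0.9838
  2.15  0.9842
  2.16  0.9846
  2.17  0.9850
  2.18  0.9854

T = 1.25;  σ√T = 0.1565
d₁ = [ln(72/57) + (0.073 + 0.14²/2)·1.25] / 0.1565 = [0.2336 + 0.1035] / 0.1565 = 2.1537 ⇒ 2.15
d₂ = d₁ − σ√T = 2.1537 − 0.1565 = 1.9972 ⇒ 2.00
exp(−rT) = exp(−0.073·1.25) = 0.9128
N(d₁) = N(2.15) = 0.9842;  N(d₂) = N(2.00) = 0.9772
C = 72·0.9842 − 57·0.9128·0.9772 = 70.8624 − 50.8433 = 20.0191

$20.02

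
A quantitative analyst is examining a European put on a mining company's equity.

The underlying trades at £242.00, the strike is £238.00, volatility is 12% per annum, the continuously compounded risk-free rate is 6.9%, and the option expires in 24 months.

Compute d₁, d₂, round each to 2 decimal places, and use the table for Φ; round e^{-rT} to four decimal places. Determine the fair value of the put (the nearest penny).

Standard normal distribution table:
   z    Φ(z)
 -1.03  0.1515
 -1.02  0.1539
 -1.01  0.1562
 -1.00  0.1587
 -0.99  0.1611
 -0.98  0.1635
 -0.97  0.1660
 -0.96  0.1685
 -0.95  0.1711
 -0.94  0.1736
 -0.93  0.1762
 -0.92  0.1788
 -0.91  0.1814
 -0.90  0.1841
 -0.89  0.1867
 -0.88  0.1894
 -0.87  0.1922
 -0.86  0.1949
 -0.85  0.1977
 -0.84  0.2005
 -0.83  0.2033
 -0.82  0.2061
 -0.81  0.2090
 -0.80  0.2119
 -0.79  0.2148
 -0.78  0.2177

£3.74

σ√T = 0.12·√2 = 0.1697
d₁ = [ln(242/238) + (0.069 + ½·0.12²)·2] / (σ√T) = (0.0167 + 0.1524) / 0.1697 = 0.9962 ≈ 1.00
d₂ = 0.9962 − 0.1697 = 0.8265 ≈ 0.83
e^(−rT) = e^(−0.069·2) = 0.8711
N(−d₂) = N(-0.83) = 0.2033;  N(−d₁) = N(-1.00) = 0.1587
P = 238·0.8711·0.2033 − 242·0.1587 = 42.1485 − 38.4054 = 3.7431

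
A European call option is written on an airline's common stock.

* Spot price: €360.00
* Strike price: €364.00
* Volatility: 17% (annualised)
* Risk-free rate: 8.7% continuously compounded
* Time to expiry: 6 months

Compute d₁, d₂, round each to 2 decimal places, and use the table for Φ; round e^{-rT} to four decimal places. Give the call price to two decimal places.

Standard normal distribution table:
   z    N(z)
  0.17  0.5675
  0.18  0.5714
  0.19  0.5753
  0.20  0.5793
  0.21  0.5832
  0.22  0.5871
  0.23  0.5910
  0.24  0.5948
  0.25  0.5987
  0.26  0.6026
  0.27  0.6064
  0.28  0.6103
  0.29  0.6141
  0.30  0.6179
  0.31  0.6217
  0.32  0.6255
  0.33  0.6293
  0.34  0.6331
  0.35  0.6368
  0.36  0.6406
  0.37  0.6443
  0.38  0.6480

σ√T = 0.17 × 0.7071 = 0.1202
d₁ = [ln(360/364) + (0.087 + 0.17²/2)·0.5] / 0.1202 = [-0.0110 + 0.0507] / 0.1202 = 0.3301 ⇒ 0.33
d₂ = d₁ − σ√T = 0.3301 − 0.1202 = 0.2098 ⇒ 0.21
e^(−rT) = e^(−0.087·0.5) = 0.9574
C = 360·N(0.33) − 364·0.9574·N(0.21) = 360·0.6293 − 364·0.9574·0.5832 = 226.5480 − 203.2415 = 23.3065

€23.31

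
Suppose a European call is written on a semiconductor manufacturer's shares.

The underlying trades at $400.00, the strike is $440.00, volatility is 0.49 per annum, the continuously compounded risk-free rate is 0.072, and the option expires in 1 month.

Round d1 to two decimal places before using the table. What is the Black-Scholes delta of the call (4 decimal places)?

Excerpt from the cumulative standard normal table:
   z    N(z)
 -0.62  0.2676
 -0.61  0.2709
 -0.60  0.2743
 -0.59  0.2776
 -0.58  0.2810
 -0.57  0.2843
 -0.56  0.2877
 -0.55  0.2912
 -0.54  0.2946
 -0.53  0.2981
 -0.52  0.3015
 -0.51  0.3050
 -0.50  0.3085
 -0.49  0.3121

0.2877

σ√T = 0.49 × 0.2887 = 0.1415
d₁ = [ln(400/440) + (0.072 + ½·0.49²)·0.08333] / (σ√T) = (-0.0953 + 0.0160) / 0.1415 = -0.5607 which rounds to -0.56
N(d₁) = N(-0.56) = 0.2877
Δ_call = N(d₁) = 0.2877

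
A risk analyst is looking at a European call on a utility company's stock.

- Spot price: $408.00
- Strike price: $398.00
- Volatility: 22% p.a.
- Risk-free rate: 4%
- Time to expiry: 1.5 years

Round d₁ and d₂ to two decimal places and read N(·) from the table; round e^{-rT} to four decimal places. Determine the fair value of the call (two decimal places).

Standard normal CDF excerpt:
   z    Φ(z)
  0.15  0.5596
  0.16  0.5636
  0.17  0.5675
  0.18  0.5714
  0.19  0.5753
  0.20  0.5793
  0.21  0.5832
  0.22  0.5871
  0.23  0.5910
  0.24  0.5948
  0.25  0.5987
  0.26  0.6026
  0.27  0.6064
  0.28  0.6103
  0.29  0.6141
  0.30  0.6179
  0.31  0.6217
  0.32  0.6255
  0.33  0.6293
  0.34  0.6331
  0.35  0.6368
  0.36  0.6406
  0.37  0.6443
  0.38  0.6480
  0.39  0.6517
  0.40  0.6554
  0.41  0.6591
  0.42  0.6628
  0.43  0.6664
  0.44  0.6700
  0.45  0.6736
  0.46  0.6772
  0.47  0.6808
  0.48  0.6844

$60.65

σ√T = 0.22·√1.5 = 0.2694
d₁ = [ln(408/398) + (0.04 + ½·0.22²)·1.5] / (σ√T) = (0.0248 + 0.0963) / 0.2694 = 0.4495 ≈ 0.45
d₂ = 0.4495 − 0.2694 = 0.1801 ≈ 0.18
exp(−rT) = exp(−0.04·1.5) = 0.9418
N(d₁) = N(0.45) = 0.6736;  N(d₂) = N(0.18) = 0.5714
C = 408·0.6736 − 398·0.9418·0.5714 = 274.8288 − 214.1815 = 60.6473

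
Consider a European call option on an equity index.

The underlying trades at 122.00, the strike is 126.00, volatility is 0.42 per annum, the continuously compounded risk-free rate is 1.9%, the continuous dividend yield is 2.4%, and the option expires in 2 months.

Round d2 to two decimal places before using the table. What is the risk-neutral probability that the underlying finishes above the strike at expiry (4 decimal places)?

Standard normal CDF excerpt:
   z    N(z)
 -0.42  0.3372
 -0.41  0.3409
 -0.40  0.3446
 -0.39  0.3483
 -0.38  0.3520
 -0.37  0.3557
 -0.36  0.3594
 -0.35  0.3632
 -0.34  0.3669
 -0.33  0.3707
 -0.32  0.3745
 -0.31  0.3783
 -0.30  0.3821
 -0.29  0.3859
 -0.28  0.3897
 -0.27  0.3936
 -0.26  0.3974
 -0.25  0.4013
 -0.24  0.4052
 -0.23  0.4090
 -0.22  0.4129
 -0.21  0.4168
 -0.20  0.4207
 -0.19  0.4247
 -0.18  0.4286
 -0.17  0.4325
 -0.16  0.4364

T = 0.1667;  σ√T = 0.1715
d₁ = [ln(122/126) + (0.019 − 0.024 + 0.42²/2)·0.1667] / 0.1715 = [-0.0323 + 0.0139] / 0.1715 = -0.1073 which rounds to -0.11
d₂ = d₁ − σ√T = -0.1073 − 0.1715 = -0.2787 which rounds to -0.28
Pr(exercise) under Q = N(d₂) = 0.3897

0.3897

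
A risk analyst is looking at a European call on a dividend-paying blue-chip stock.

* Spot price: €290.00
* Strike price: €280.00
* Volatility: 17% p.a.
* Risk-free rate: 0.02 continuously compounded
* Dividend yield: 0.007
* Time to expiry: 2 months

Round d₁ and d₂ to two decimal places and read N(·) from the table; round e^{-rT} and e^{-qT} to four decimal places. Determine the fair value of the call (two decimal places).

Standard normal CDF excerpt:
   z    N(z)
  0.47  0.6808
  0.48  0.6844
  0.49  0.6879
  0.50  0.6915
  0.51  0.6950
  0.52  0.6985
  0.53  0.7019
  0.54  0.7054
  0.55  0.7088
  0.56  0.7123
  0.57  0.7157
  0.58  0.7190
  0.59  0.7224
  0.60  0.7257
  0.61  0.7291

σ√T = 0.17·√0.1667 = 0.0694
d₁ = [ln(290/280) + (0.02 − 0.007 + ½·0.17²)·0.1667] / (σ√T) = (0.0351 + 0.0046) / 0.0694 = 0.5715 → 0.57
d₂ = 0.5715 − 0.0694 = 0.5021 → 0.50
exp(−qT) = exp(−0.007·0.1667) = 0.9988;  exp(−rT) = exp(−0.02·0.1667) = 0.9967
N(d₁) = N(0.57) = 0.7157;  N(d₂) = N(0.50) = 0.6915
C = 290·0.9988·0.7157 − 280·0.9967·0.6915 = 207.3039 − 192.9811 = 14.3229

€14.32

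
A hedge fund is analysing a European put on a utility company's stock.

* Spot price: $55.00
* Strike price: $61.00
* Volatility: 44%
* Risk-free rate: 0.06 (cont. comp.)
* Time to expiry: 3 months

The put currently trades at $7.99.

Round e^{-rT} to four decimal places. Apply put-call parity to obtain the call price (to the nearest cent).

$2.90

exp(−rT) = exp(−0.06·0.25) = 0.9851
Put-call parity: C − P = S − K·e^(−rT) = 55 − 61·0.9851 = 55 − 60.0911 = -5.0911
C = P + (C − P) = 7.99 + (-5.0911) = 2.8989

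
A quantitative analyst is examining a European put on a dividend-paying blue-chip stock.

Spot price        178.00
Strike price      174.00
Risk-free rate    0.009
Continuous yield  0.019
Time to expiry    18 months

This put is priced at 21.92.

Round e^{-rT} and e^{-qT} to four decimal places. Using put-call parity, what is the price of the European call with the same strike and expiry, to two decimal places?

23.25

e^(−qT) = e^(−0.019·1.5) = 0.9719;  e^(−rT) = e^(−0.009·1.5) = 0.9866
Put-call parity: C − P = S·e^(−qT) − K·e^(−rT) = 178·0.9719 − 174·0.9866 = 172.9982 − 171.6684 = 1.3298
C = P + (C − P) = 21.92 + (1.3298) = 23.2498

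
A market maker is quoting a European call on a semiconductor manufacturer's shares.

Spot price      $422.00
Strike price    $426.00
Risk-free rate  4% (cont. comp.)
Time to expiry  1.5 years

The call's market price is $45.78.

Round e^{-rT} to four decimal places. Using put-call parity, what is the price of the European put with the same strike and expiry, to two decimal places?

$24.99

e^(−rT) = e^(−0.04·1.5) = 0.9418
Put-call parity: C − P = S − K·e^(−rT) = 422 − 426·0.9418 = 422 − 401.2068 = 20.7932
P = C − (C − P) = 45.78 − (20.7932) = 24.9868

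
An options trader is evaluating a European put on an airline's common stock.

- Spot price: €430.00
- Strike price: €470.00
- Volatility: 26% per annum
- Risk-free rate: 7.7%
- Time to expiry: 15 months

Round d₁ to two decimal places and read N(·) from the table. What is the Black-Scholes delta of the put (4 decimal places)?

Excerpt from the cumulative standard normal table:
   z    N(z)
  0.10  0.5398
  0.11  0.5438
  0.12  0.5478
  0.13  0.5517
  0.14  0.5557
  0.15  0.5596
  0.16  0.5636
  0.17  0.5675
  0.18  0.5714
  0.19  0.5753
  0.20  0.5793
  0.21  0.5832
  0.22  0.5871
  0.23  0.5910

-0.4325

T = 1.25;  σ√T = 0.2907
ln(S/K) + (r + σ²/2)T = ln(430/470) + (0.077 + 0.26²/2)·1.25 = -0.0889 + 0.1385 = 0.0496
d₁ = 0.0496 / 0.2907 = 0.1705 ≈ 0.17
N(d₁) = N(0.17) = 0.5675
Δ_put = N(d₁) − 1 = 0.5675 − 1 = -0.4325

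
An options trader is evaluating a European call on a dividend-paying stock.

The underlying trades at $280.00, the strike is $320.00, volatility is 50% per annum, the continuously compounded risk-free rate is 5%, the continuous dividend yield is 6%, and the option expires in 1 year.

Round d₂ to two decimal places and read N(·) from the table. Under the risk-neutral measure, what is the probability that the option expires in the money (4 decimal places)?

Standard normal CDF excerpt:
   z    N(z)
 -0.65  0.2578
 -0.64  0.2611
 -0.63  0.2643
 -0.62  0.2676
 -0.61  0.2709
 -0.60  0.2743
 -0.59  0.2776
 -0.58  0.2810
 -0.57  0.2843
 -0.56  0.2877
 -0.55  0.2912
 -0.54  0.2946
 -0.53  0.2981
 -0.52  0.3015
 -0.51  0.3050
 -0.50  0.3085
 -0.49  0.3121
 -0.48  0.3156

σ√T = 0.5 × 1.0000 = 0.5000
d₁ = [ln(280/320) + (0.05 − 0.06 + 0.5²/2)·1] / 0.5000 = [-0.1335 + 0.1150] / 0.5000 = -0.0371 → -0.04
d₂ = d₁ − σ√T = -0.0371 − 0.5000 = -0.5371 → -0.54
Pr(exercise) under Q = N(d₂) = 0.2946

0.2946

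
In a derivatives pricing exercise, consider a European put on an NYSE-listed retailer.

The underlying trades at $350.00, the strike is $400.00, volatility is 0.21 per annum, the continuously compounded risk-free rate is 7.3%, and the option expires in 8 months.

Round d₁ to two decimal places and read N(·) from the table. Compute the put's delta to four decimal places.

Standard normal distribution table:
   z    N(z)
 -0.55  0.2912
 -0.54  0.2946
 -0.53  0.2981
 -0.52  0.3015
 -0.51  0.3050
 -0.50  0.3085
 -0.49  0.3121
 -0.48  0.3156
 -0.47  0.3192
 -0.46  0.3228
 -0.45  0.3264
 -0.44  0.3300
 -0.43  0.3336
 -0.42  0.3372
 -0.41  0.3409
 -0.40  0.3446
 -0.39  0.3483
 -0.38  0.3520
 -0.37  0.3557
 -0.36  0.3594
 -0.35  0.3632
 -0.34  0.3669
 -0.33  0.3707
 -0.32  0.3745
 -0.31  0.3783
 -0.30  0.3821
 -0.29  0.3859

-0.6591

T = 0.6667;  σ√T = 0.1715
d₁ = [ln(350/400) + (0.073 + 0.21²/2)·0.6667] / 0.1715 = [-0.1335 + 0.0634] / 0.1715 = -0.4092 ⇒ -0.41
N(d₁) = N(-0.41) = 0.3409
Δ_put = N(d₁) − 1 = 0.3409 − 1 = -0.6591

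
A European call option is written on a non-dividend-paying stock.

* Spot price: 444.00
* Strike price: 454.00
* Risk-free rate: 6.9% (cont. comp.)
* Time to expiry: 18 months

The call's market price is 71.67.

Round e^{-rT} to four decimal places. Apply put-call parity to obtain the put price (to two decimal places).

37.04

exp(−rT) = exp(−0.069·1.5) = 0.9017
Put-call parity: C − P = S − K·e^(−rT) = 444 − 454·0.9017 = 444 − 409.3718 = 34.6282
P = C − (C − P) = 71.67 − (34.6282) = 37.0418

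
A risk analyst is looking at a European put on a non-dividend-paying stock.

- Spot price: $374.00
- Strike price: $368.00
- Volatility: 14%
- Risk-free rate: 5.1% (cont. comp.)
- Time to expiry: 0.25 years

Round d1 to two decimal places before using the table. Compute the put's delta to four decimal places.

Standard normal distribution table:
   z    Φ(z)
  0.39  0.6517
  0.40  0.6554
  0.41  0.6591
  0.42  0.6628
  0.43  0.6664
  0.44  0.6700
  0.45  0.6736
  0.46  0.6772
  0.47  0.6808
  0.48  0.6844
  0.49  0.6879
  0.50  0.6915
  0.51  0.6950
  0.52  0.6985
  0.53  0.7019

T = 0.25;  σ√T = 0.0700
ln(S/K) + (r + σ²/2)T = ln(374/368) + (0.051 + 0.14²/2)·0.25 = 0.0162 + 0.0152 = 0.0314
d₁ = 0.0314 / 0.0700 = 0.4482 ⇒ 0.45
N(d₁) = N(0.45) = 0.6736
Δ_put = N(d₁) − 1 = 0.6736 − 1 = -0.3264

-0.3264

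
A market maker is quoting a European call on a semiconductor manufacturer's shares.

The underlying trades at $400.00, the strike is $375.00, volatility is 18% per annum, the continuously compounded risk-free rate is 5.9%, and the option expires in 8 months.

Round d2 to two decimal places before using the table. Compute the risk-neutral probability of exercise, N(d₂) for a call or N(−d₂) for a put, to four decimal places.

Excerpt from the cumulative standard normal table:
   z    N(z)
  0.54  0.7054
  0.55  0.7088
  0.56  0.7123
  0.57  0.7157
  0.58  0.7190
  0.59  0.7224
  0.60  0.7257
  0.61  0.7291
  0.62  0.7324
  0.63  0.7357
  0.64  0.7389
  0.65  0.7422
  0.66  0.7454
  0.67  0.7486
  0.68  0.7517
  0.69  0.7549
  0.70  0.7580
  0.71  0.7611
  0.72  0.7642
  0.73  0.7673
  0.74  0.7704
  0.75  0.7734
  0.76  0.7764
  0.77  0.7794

σ√T = 0.18·√0.6667 = 0.1470
d₁ = [ln(400/375) + (0.059 + ½·0.18²)·0.6667] / (σ√T) = (0.0645 + 0.0501) / 0.1470 = 0.7802 → 0.78
d₂ = 0.7802 − 0.1470 = 0.6333 → 0.63
Pr(exercise) under Q = N(d₂) = 0.7357

0.7357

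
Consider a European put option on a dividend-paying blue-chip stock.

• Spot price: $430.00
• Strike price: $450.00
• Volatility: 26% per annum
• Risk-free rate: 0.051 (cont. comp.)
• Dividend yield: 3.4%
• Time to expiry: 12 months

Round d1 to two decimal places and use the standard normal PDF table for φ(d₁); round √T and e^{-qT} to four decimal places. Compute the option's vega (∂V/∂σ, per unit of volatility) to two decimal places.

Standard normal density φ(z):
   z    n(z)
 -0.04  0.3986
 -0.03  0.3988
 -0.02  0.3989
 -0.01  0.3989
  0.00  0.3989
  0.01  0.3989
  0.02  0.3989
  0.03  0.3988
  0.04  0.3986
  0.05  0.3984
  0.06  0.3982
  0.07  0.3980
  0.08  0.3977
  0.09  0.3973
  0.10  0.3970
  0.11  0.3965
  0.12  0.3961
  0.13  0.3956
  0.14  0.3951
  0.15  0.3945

165.80

σ√T = 0.26 × 1.0000 = 0.2600
d₁ = [ln(430/450) + (0.051 − 0.034 + 0.26²/2)·1] / 0.2600 = [-0.0455 + 0.0508] / 0.2600 = 0.0205 → 0.02
√T = √1 = 1.0000
φ(d₁) = φ(0.02) = 0.3989
exp(−qT) = exp(−0.034·1) = 0.9666
vega = S·exp(−qT)·φ(d₁)·√T = 430·0.9666·0.3989·1.0000 = 165.7980
(Call and put vega coincide under Black-Scholes.)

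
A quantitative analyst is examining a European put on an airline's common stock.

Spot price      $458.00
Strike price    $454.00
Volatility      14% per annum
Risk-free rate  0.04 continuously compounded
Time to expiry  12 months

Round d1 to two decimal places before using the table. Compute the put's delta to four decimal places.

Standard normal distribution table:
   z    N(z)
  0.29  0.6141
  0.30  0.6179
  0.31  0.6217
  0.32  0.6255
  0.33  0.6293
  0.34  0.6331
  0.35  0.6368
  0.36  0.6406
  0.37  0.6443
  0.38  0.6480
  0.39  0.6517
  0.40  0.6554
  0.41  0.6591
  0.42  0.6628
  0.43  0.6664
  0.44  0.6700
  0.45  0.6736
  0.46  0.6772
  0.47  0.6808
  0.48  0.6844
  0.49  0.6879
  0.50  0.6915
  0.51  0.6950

T = 1;  σ√T = 0.1400
d₁ = [ln(458/454) + (0.04 + 0.14²/2)·1] / 0.1400 = [0.0088 + 0.0498] / 0.1400 = 0.4184 which rounds to 0.42
N(d₁) = N(0.42) = 0.6628
Δ_put = N(d₁) − 1 = 0.6628 − 1 = -0.3372

-0.3372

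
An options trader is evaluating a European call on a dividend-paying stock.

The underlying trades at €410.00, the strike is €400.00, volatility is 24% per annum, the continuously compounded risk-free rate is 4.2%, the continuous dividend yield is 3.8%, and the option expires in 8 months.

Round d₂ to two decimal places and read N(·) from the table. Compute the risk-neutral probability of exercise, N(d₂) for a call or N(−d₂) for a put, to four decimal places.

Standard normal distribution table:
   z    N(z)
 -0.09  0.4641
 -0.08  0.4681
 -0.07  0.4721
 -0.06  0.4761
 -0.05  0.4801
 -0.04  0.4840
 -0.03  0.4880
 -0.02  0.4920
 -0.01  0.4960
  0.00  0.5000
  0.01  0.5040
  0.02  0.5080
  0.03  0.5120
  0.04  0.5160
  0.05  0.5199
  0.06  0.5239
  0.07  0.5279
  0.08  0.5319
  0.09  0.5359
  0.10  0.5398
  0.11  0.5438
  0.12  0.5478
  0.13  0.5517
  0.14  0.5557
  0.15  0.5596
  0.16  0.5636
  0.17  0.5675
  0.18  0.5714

0.5160

T = 0.6667;  σ√T = 0.1960
ln(S/K) + (r − q + σ²/2)T = ln(410/400) + (0.042 − 0.038 + 0.24²/2)·0.6667 = 0.0247 + 0.0219 = 0.0466
d₁ = 0.0466 / 0.1960 = 0.2376 → 0.24
d₂ = d₁ − σ√T = 0.2376 − 0.1960 = 0.0416 → 0.04
Risk-neutral Pr[S_T > K] = N(d₂) = N(0.04) = 0.5160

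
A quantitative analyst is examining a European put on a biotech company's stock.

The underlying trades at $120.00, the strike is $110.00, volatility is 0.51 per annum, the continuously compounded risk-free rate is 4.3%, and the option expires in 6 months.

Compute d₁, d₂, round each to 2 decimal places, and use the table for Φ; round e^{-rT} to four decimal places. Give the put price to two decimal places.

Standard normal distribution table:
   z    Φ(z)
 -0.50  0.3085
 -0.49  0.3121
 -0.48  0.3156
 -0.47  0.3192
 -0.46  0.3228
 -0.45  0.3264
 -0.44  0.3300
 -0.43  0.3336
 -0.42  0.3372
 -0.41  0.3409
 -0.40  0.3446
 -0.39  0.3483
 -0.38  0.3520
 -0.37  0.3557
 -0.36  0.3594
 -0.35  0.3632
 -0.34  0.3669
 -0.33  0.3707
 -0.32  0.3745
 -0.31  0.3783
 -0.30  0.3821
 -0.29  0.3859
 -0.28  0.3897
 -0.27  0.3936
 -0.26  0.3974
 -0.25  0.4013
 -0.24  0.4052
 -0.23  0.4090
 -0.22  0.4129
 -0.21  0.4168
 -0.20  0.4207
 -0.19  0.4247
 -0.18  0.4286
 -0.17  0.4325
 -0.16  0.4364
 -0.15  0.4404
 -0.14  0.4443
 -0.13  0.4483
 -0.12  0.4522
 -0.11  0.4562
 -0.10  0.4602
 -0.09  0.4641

$10.81

σ√T = 0.51·√0.5 = 0.3606
d₁ = [ln(120/110) + (0.043 + 0.51²/2)·0.5] / 0.3606 = [0.0870 + 0.0865] / 0.3606 = 0.4812 which rounds to 0.48
d₂ = d₁ − σ√T = 0.4812 − 0.3606 = 0.1206 which rounds to 0.12
exp(−rT) = exp(−0.043·0.5) = 0.9787
N(−d₂) = N(-0.12) = 0.4522;  N(−d₁) = N(-0.48) = 0.3156
P = 110·0.9787·0.4522 − 120·0.3156 = 48.6825 − 37.8720 = 10.8105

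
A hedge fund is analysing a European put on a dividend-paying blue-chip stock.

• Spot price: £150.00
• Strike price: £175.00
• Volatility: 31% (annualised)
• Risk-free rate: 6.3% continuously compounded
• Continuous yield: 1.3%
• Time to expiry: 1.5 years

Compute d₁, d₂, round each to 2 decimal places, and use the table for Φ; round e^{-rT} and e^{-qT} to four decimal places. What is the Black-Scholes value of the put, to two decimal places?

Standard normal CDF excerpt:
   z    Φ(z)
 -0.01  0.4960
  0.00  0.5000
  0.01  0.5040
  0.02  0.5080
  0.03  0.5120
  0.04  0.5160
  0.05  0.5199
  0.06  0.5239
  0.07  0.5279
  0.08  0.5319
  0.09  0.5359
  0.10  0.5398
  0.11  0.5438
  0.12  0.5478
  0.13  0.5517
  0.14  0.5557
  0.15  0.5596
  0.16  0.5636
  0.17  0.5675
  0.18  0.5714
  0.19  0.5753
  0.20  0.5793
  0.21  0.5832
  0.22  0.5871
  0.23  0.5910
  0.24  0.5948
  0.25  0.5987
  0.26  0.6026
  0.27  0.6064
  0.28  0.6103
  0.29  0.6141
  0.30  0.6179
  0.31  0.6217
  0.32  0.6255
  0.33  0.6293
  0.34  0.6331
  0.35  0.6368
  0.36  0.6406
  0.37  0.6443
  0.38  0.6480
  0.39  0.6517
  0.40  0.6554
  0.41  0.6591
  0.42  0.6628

£29.62

σ√T = 0.31·√1.5 = 0.3797
d₁ = [ln(150/175) + (0.063 − 0.013 + 0.31²/2)·1.5] / 0.3797 = [-0.1542 + 0.1471] / 0.3797 = -0.0186 ⇒ -0.02
d₂ = d₁ − σ√T = -0.0186 − 0.3797 = -0.3983 ⇒ -0.40
e^(−qT) = e^(−0.013·1.5) = 0.9807;  e^(−rT) = e^(−0.063·1.5) = 0.9098
P = 175·0.9098·N(0.40) − 150·0.9807·N(0.02) = 175·0.9098·0.6554 − 150·0.9807·0.5080 = 104.3495 − 74.7293 = 29.6202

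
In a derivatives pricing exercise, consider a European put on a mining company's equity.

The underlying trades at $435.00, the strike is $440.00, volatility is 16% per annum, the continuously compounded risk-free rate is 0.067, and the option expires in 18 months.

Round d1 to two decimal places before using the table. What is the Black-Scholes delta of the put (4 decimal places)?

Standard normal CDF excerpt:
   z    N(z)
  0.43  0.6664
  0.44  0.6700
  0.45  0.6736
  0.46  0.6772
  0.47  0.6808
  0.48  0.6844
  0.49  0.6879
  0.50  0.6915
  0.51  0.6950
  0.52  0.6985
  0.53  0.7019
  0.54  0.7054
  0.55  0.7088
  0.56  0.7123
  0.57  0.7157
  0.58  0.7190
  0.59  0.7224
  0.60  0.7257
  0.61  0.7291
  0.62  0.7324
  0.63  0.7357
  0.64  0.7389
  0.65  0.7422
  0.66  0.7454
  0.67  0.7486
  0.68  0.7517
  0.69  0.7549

-0.2912

σ√T = 0.16 × 1.2247 = 0.1960
d₁ = [ln(435/440) + (0.067 + 0.16²/2)·1.5] / 0.1960 = [-0.0114 + 0.1197] / 0.1960 = 0.5525 → 0.55
N(d₁) = N(0.55) = 0.7088
Δ_put = N(d₁) − 1 = 0.7088 − 1 = -0.2912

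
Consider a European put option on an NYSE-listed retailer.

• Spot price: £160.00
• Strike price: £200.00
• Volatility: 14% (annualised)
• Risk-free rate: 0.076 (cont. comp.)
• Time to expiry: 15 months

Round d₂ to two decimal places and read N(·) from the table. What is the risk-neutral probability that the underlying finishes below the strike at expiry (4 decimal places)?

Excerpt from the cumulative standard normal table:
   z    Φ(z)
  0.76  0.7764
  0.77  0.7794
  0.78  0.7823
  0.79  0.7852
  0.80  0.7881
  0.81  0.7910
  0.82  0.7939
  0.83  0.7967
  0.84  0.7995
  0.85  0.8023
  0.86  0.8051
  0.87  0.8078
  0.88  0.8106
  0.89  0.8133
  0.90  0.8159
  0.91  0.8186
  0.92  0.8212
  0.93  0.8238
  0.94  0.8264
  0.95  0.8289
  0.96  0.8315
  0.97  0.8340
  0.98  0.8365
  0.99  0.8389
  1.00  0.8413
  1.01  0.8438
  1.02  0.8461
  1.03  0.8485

0.8159

σ√T = 0.14·√1.25 = 0.1565
d₁ = [ln(160/200) + (0.076 + ½·0.14²)·1.25] / (σ√T) = (-0.2231 + 0.1072) / 0.1565 = -0.7404 → -0.74
d₂ = -0.7404 − 0.1565 = -0.8969 → -0.90
Pr(exercise) under Q = N(−d₂) = N(0.90) = 0.8159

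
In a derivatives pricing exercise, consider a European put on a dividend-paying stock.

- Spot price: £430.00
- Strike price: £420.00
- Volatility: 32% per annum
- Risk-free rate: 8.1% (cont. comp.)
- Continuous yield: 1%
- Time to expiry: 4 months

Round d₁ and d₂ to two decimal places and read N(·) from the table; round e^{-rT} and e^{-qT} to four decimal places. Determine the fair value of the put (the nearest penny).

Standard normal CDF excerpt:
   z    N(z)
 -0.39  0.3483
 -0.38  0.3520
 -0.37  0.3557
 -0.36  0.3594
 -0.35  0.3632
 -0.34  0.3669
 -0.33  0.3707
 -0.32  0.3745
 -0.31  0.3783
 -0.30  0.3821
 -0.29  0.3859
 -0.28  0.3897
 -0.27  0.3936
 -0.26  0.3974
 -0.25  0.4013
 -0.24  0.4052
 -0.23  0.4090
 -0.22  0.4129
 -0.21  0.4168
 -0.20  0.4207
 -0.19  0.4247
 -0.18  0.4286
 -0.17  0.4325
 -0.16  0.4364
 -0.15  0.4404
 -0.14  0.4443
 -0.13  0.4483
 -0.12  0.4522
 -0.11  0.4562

£22.75

σ√T = 0.32 × 0.5774 = 0.1848
ln(S/K) + (r − q + σ²/2)T = ln(430/420) + (0.081 − 0.01 + 0.32²/2)·0.3333 = 0.0235 + 0.0407 = 0.0643
d₁ = 0.0643 / 0.1848 = 0.3478 which rounds to 0.35
d₂ = d₁ − σ√T = 0.3478 − 0.1848 = 0.1631 which rounds to 0.16
e^(−qT) = e^(−0.01·0.3333) = 0.9967;  e^(−rT) = e^(−0.081·0.3333) = 0.9734
P = 420·0.9734·N(-0.16) − 430·0.9967·N(-0.35) = 420·0.9734·0.4364 − 430·0.9967·0.3632 = 178.4125 − 155.6606 = 22.7519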